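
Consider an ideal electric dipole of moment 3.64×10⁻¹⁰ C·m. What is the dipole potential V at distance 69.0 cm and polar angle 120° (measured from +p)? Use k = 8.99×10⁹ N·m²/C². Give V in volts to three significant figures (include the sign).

The dipole potential is V = kp cosθ / r².
V = (8.99×10⁹)(3.64×10⁻¹⁰)·cos120° / (0.690)² = -3.437 V.

V ≈ -3.44 V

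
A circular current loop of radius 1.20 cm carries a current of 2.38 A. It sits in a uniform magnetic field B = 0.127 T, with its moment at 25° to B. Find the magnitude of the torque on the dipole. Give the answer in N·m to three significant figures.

τ ≈ 5.78×10⁻⁵ N·m

Magnetic moment m = IA = Iπa² = (2.38)·π·(0.0120)² = 0.001077 A·m².
Torque on a magnetic dipole: τ = mB sinθ.
τ = (0.001077)(0.127)·sin25° = 5.781×10⁻⁵ N·m.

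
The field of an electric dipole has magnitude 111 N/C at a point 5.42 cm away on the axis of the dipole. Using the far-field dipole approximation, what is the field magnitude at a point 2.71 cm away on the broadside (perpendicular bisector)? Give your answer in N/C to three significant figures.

E ≈ 444 N/C

Dipole fields scale as 1/r³ in the far field.
The axial field is twice the equatorial field at the same r, so the geometry factor is 1/2.
E₂ = E₁ · (1/2) · (r₁/r₂)³ = 111 · 0.5 · (5.42/2.71)³.
(r₁/r₂)³ = (2)³ = 8.
E₂ ≈ 444.0 N/C.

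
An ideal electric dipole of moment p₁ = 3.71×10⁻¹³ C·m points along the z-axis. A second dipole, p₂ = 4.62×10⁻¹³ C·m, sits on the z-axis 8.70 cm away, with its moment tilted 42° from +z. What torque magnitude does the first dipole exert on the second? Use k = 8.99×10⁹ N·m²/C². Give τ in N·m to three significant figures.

τ ≈ 3.13×10⁻¹² N·m

The second dipole sits on the axis of the first, so the field there is axial: E₁ = 2kp₁/r³ along +z.
E₁ = 2(8.99×10⁹)(3.71×10⁻¹³)/(0.0870)³ = 10.13 N/C.
Torque on the second dipole: τ = p₂ E₁ sinθ.
τ = (4.62×10⁻¹³)(10.13)·sin42° = 3.132×10⁻¹² N·m.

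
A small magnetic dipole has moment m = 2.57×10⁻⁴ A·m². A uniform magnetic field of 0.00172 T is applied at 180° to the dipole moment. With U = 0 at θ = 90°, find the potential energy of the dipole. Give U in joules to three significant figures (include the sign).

U = −m·B = −mB cosθ.
U = −(2.57×10⁻⁴)(0.00172)·cos180° = 4.420×10⁻⁷ J.

U ≈ 4.42×10⁻⁷ J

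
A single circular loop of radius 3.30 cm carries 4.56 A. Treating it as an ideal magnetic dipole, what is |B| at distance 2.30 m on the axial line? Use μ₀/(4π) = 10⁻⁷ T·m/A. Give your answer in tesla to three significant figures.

Magnetic moment m = IA = Iπa² = (4.56)·π·(0.0330)² = 0.0156 A·m².
On axis B = (μ₀/4π)·2m/r³.
B = 2·(10⁻⁷)·(0.0156) / (2.30)³ = 2.564×10⁻¹⁰ T.

B ≈ 2.56×10⁻¹⁰ T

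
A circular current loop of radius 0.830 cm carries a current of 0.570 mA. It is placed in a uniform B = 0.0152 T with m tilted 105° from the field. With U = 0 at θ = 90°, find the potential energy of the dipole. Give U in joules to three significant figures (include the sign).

U ≈ 4.85×10⁻¹⁰ J

Magnetic moment m = IA = Iπa² = (5.70×10⁻⁴)·π·(0.00830)² = 1.234×10⁻⁷ A·m².
U = −m·B = −mB cosθ.
U = −(1.234×10⁻⁷)(0.0152)·cos105° = 4.855×10⁻¹⁰ J.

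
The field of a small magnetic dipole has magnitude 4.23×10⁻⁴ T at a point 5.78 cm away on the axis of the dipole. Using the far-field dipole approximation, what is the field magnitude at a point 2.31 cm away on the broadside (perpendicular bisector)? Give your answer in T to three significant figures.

Dipole fields scale as 1/r³ in the far field.
The axial field is twice the equatorial field at the same r, so the geometry factor is 1/2.
B₂ = B₁ · (1/2) · (r₁/r₂)³ = 4.23×10⁻⁴ · 0.5 · (5.78/2.31)³.
(r₁/r₂)³ = (2.502)³ = 15.67.
B₂ ≈ 0.003313 T.

B ≈ 0.00331 T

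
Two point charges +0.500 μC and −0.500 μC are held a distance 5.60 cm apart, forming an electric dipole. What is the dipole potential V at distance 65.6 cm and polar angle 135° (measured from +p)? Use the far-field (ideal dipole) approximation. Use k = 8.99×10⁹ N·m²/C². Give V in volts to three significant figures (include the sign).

V ≈ -414 V

Dipole moment p = qd = (5.00×10⁻⁷ C)(0.0560 m) = 2.80×10⁻⁸ C·m.
The dipole potential is V = kp cosθ / r².
V = (8.99×10⁹)(2.80×10⁻⁸)·cos135° / (0.656)² = -413.6 V.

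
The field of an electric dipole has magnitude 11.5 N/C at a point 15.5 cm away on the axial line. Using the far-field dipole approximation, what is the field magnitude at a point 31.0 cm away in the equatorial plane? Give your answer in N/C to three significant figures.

E ≈ 0.719 N/C

Dipole fields scale as 1/r³ in the far field.
The axial field is twice the equatorial field at the same r, so the geometry factor is 1/2.
E₂ = E₁ · (1/2) · (r₁/r₂)³ = 11.5 · 0.5 · (15.5/31.0)³.
(r₁/r₂)³ = (0.5)³ = 0.125.
E₂ ≈ 0.7188 N/C.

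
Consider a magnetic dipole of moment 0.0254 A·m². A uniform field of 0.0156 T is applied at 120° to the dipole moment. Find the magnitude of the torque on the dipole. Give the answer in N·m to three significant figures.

τ ≈ 3.43×10⁻⁴ N·m

Torque on a magnetic dipole: τ = mB sinθ.
τ = (0.0254)(0.0156)·sin120° = 3.432×10⁻⁴ N·m.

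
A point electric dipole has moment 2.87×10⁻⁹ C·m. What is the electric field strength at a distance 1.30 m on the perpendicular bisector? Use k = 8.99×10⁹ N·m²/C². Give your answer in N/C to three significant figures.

In the equatorial plane E = kp/r³.
E = (8.99×10⁹)(2.87×10⁻⁹) / (1.30)³ = 11.74 N/C.

E ≈ 11.7 N/C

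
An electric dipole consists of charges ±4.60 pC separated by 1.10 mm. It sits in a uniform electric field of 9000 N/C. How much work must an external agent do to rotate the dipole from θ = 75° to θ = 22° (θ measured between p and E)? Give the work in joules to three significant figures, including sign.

Dipole moment p = qd = (4.60×10⁻¹² C)(0.00110 m) = 5.06×10⁻¹⁵ C·m.
W_ext = ΔU = U(θ₂) − U(θ₁) = −pE cosθ₂ − (−pE cosθ₁) = pE(cosθ₁ − cosθ₂).
W = (5.06×10⁻¹⁵)(9000)·(cos75° − cos22°) = (4.554×10⁻¹¹)·(-0.6684) = -3.044×10⁻¹¹ J.

W ≈ -3.04×10⁻¹¹ J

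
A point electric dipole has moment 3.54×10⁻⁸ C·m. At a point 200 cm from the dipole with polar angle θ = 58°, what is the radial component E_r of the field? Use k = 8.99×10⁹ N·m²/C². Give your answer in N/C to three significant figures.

For a dipole, E_r = (2kp cosθ)/r³.
kp/r³ = (8.99×10⁹)(3.54×10⁻⁸)/(2.00)³ = 39.78 N/C.
E_r = 2·39.78·cos58° = 42.16 N/C.

E_r ≈ 42.2 N/C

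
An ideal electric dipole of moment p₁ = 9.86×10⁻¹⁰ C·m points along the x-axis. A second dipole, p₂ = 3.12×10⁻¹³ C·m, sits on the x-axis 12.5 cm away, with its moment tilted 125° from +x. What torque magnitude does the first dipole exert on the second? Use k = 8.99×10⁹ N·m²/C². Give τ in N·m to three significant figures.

τ ≈ 2.32×10⁻⁹ N·m

The second dipole sits on the axis of the first, so the field there is axial: E₁ = 2kp₁/r³ along +x.
E₁ = 2(8.99×10⁹)(9.86×10⁻¹⁰)/(0.125)³ = 9077 N/C.
Torque on the second dipole: τ = p₂ E₁ sinθ.
τ = (3.12×10⁻¹³)(9077)·sin125° = 2.320×10⁻⁹ N·m.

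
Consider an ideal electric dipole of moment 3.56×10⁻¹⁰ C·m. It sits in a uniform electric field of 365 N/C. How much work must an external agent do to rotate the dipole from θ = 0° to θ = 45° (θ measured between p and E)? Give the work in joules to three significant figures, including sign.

W ≈ 3.81×10⁻⁸ J

W_ext = ΔU = U(θ₂) − U(θ₁) = −pE cosθ₂ − (−pE cosθ₁) = pE(cosθ₁ − cosθ₂).
W = (3.56×10⁻¹⁰)(365)·(cos0° − cos45°) = (1.299×10⁻⁷)·(+0.2929) = 3.806×10⁻⁸ J.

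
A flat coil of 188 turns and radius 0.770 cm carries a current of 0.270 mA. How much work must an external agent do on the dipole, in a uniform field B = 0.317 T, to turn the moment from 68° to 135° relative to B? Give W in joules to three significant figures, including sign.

m = NIA = NIπa² = 188·(2.70×10⁻⁴)·π·(0.00770)² = 9.455×10⁻⁶ A·m².
W_ext = ΔU = −mB cosθ₂ + mB cosθ₁ = mB(cosθ₁ − cosθ₂).
W = (9.455×10⁻⁶)(0.317)·(cos68° − cos135°) = (2.997×10⁻⁶)·(+1.0817) = 3.242×10⁻⁶ J.

W ≈ 3.24×10⁻⁶ J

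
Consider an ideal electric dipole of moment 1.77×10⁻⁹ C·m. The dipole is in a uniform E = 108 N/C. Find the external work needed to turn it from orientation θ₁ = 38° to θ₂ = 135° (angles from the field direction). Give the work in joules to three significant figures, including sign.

W_ext = ΔU = U(θ₂) − U(θ₁) = −pE cosθ₂ − (−pE cosθ₁) = pE(cosθ₁ − cosθ₂).
W = (1.77×10⁻⁹)(108)·(cos38° − cos135°) = (1.912×10⁻⁷)·(+1.4951) = 2.858×10⁻⁷ J.

W ≈ 2.86×10⁻⁷ J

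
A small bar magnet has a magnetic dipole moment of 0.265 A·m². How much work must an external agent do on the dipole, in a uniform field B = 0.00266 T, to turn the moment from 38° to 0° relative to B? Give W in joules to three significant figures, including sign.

W ≈ -1.49×10⁻⁴ J

W_ext = ΔU = −mB cosθ₂ + mB cosθ₁ = mB(cosθ₁ − cosθ₂).
W = (0.265)(0.00266)·(cos38° − cos0°) = (7.049×10⁻⁴)·(-0.2120) = -1.494×10⁻⁴ J.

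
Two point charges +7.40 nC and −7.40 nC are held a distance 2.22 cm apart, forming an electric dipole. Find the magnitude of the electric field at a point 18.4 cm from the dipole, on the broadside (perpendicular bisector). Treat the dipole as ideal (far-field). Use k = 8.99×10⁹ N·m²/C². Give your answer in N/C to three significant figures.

Dipole moment p = qd = (7.40×10⁻⁹ C)(0.0222 m) = 1.643×10⁻¹⁰ C·m.
On the perpendicular bisector E = kp/r³ (half the axial value at the same distance).
E = (8.99×10⁹)(1.643×10⁻¹⁰) / (0.184)³ = 237.1 N/C.

E ≈ 237 N/C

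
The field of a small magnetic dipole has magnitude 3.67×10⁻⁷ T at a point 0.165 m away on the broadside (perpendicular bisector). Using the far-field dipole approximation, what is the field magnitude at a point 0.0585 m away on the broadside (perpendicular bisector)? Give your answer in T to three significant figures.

B ≈ 8.23×10⁻⁶ T

Dipole fields scale as 1/r³ in the far field; the geometry is the same at both points.
B₂ = B₁ · (r₁/r₂)³ = 3.67×10⁻⁷ · (0.165/0.0585)³.
(r₁/r₂)³ = (2.821)³ = 22.44.
B₂ ≈ 8.235×10⁻⁶ T.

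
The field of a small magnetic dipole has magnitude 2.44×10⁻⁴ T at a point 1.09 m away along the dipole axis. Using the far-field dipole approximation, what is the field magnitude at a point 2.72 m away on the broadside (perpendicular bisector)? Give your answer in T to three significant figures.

Dipole fields scale as 1/r³ in the far field.
The axial field is twice the equatorial field at the same r, so the geometry factor is 1/2.
B₂ = B₁ · (1/2) · (r₁/r₂)³ = 2.44×10⁻⁴ · 0.5 · (1.09/2.72)³.
(r₁/r₂)³ = (0.4007)³ = 0.06435.
B₂ ≈ 7.851×10⁻⁶ T.

B ≈ 7.85×10⁻⁶ T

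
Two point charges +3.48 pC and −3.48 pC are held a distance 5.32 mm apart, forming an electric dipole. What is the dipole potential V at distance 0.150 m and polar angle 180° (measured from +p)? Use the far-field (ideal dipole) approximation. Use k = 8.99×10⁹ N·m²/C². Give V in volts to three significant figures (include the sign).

V ≈ -0.00740 V

Dipole moment p = qd = (3.48×10⁻¹² C)(0.00532 m) = 1.851×10⁻¹⁴ C·m.
The dipole potential is V = kp cosθ / r².
V = (8.99×10⁹)(1.851×10⁻¹⁴)·cos180° / (0.150)² = -0.007396 V.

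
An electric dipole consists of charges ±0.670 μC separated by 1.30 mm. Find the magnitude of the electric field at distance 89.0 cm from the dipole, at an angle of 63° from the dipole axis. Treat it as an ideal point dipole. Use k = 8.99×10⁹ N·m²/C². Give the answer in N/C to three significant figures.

Dipole moment p = qd = (6.70×10⁻⁷ C)(0.00130 m) = 8.71×10⁻¹⁰ C·m.
At angle θ the dipole field magnitude is E = (kp/r³)·√(1 + 3cos²θ).
kp/r³ = (8.99×10⁹)(8.71×10⁻¹⁰) / (0.890)³ = 11.11 N/C.
√(1 + 3cos²63°) = √(1 + 3·0.2061) = √1.6183 ≈ 1.2721.
E ≈ 11.11 × 1.272 = 14.13 N/C.

E ≈ 14.1 N/C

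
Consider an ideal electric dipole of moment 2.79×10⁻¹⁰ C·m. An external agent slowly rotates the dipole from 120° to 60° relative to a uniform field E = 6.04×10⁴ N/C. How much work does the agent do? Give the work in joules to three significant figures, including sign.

W ≈ -1.69×10⁻⁵ J

W_ext = ΔU = U(θ₂) − U(θ₁) = −pE cosθ₂ − (−pE cosθ₁) = pE(cosθ₁ − cosθ₂).
W = (2.79×10⁻¹⁰)(6.04×10⁴)·(cos120° − cos60°) = (1.685×10⁻⁵)·(-1.0000) = -1.685×10⁻⁵ J.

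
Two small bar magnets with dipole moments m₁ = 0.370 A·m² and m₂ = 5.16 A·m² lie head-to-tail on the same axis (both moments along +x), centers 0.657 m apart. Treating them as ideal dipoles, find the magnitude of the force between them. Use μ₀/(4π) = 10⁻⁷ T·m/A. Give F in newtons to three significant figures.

On-axis B of dipole 1: B = (μ₀/4π)·2m₁/r³. Force on dipole 2: F = m₂·dB/dr.
dB/dr = −(μ₀/4π)·6m₁/r⁴, so |F| = (μ₀/4π)·6m₁m₂/r⁴.
F = 6(10⁻⁷)(0.370)(5.16)/(0.657)⁴ = 6.148×10⁻⁶ N.

F ≈ 6.15×10⁻⁶ N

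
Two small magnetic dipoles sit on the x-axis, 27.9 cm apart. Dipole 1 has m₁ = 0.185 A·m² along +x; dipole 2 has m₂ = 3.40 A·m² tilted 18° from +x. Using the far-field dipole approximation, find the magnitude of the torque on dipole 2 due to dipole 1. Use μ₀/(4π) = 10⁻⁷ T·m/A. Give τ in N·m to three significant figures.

τ ≈ 1.79×10⁻⁶ N·m

Dipole B is on the axis of dipole A, so B₁ there is axial: B₁ = (μ₀/4π)·2m₁/r³ along +x.
B₁ = 2(10⁻⁷)(0.185)/(0.279)³ = 1.704×10⁻⁶ T.
τ = m₂ B₁ sinθ.
τ = (3.40)(1.704×10⁻⁶)·sin18° = 1.790×10⁻⁶ N·m.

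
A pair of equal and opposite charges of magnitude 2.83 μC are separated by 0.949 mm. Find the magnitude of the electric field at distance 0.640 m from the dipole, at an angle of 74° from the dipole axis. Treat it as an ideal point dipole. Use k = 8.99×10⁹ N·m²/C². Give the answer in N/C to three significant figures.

Dipole moment p = qd = (2.83×10⁻⁶ C)(9.49×10⁻⁴ m) = 2.686×10⁻⁹ C·m.
At angle θ the dipole field magnitude is E = (kp/r³)·√(1 + 3cos²θ).
kp/r³ = (8.99×10⁹)(2.686×10⁻⁹) / (0.640)³ = 92.11 N/C.
√(1 + 3cos²74°) = √(1 + 3·0.0760) = √1.2279 ≈ 1.1081.
E ≈ 92.11 × 1.108 = 102.1 N/C.

E ≈ 102 N/C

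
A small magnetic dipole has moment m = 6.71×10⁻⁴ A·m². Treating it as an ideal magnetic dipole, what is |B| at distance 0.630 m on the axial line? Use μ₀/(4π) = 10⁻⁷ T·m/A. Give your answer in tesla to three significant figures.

On axis B = (μ₀/4π)·2m/r³.
B = 2·(10⁻⁷)·(6.71×10⁻⁴) / (0.630)³ = 5.367×10⁻¹⁰ T.

B ≈ 5.37×10⁻¹⁰ T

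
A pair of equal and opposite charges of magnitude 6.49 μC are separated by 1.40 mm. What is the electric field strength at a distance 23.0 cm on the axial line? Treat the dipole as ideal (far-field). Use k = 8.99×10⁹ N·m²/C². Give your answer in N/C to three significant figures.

E ≈ 1.34×10⁴ N/C

Dipole moment p = qd = (6.49×10⁻⁶ C)(0.00140 m) = 9.086×10⁻⁹ C·m.
On the dipole axis E = 2kp/r³.
E = 2·(8.99×10⁹)(9.086×10⁻⁹) / (0.230)³ = 1.343×10⁴ N/C.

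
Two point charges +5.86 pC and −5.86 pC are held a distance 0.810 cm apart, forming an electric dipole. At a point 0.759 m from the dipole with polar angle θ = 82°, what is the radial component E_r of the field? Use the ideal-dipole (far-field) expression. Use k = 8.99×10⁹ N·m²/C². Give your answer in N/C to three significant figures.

E_r ≈ 2.72×10⁻⁴ N/C

Dipole moment p = qd = (5.86×10⁻¹² C)(0.00810 m) = 4.747×10⁻¹⁴ C·m.
For a dipole, E_r = (2kp cosθ)/r³.
kp/r³ = (8.99×10⁹)(4.747×10⁻¹⁴)/(0.759)³ = 9.760×10⁻⁴ N/C.
E_r = 2·9.760×10⁻⁴·cos82° = 2.717×10⁻⁴ N/C.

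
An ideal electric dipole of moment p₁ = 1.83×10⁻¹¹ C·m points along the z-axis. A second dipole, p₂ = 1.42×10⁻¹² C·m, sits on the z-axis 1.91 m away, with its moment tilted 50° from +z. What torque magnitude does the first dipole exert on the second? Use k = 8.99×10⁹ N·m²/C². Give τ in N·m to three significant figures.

τ ≈ 5.14×10⁻¹⁴ N·m

The second dipole sits on the axis of the first, so the field there is axial: E₁ = 2kp₁/r³ along +z.
E₁ = 2(8.99×10⁹)(1.83×10⁻¹¹)/(1.91)³ = 0.04722 N/C.
Torque on the second dipole: τ = p₂ E₁ sinθ.
τ = (1.42×10⁻¹²)(0.04722)·sin50° = 5.137×10⁻¹⁴ N·m.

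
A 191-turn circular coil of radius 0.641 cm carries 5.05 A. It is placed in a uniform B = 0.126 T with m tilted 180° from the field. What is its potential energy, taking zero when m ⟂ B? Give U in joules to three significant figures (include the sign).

m = NIA = NIπa² = 191·(5.05)·π·(0.00641)² = 0.1245 A·m².
U = −m·B = −mB cosθ.
U = −(0.1245)(0.126)·cos180° = 0.01569 J.

U ≈ 0.0157 J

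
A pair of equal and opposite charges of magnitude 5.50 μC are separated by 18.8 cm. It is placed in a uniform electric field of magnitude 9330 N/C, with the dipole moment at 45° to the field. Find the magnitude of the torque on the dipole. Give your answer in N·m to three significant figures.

τ ≈ 0.00682 N·m

Dipole moment p = qd = (5.50×10⁻⁶ C)(0.188 m) = 1.034×10⁻⁶ C·m.
Torque on an electric dipole: τ = pE sinθ.
τ = (1.034×10⁻⁶)(9330)·sin45° = 0.006822 N·m.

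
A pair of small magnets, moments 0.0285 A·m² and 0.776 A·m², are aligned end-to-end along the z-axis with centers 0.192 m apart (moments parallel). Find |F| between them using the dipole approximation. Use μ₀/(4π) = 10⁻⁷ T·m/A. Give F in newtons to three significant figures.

On-axis B of dipole 1: B = (μ₀/4π)·2m₁/r³. Force on dipole 2: F = m₂·dB/dr.
dB/dr = −(μ₀/4π)·6m₁/r⁴, so |F| = (μ₀/4π)·6m₁m₂/r⁴.
F = 6(10⁻⁷)(0.0285)(0.776)/(0.192)⁴ = 9.765×10⁻⁶ N.

F ≈ 9.76×10⁻⁶ N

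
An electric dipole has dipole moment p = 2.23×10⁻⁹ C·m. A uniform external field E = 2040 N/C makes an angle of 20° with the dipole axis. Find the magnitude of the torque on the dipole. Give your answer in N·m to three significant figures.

τ ≈ 1.56×10⁻⁶ N·m

Torque on an electric dipole: τ = pE sinθ.
τ = (2.23×10⁻⁹)(2040)·sin20° = 1.556×10⁻⁶ N·m.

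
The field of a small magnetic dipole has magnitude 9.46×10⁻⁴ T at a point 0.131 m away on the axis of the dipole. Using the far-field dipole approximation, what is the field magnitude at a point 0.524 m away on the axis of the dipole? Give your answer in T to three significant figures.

B ≈ 1.48×10⁻⁵ T

Dipole fields scale as 1/r³ in the far field; the geometry is the same at both points.
B₂ = B₁ · (r₁/r₂)³ = 9.46×10⁻⁴ · (0.131/0.524)³.
(r₁/r₂)³ = (0.25)³ = 0.01562.
B₂ ≈ 1.478×10⁻⁵ T.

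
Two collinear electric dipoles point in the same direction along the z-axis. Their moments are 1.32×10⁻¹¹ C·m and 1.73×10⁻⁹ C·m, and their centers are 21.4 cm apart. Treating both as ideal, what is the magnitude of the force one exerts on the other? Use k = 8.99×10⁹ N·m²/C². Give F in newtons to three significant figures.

On-axis field of dipole 1 at distance r: E = 2kp₁/r³. Force on dipole 2 is F = p₂·dE/dr (gradient along axis).
dE/dr = −6kp₁/r⁴, so |F| = 6kp₁p₂/r⁴ (attractive for aligned moments).
F = 6(8.99×10⁹)(1.32×10⁻¹¹)(1.73×10⁻⁹)/(0.214)⁴ = 5.873×10⁻⁷ N.

F ≈ 5.87×10⁻⁷ N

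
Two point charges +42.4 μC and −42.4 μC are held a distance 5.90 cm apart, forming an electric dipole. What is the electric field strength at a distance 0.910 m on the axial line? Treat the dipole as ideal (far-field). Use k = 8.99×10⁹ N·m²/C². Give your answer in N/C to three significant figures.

E ≈ 5.97×10⁴ N/C

Dipole moment p = qd = (4.24×10⁻⁵ C)(0.0590 m) = 2.502×10⁻⁶ C·m.
On the dipole axis E = 2kp/r³.
E = 2·(8.99×10⁹)(2.502×10⁻⁶) / (0.910)³ = 5.970×10⁴ N/C.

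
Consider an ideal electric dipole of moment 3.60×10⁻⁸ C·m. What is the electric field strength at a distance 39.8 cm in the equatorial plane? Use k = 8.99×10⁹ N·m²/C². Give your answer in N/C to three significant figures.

In the equatorial plane E = kp/r³.
E = (8.99×10⁹)(3.60×10⁻⁸) / (0.398)³ = 5133 N/C.

E ≈ 5130 N/C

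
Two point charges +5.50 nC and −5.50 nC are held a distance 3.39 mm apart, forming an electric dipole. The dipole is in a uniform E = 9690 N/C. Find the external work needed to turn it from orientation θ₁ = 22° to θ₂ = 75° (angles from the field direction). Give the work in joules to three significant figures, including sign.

W ≈ 1.21×10⁻⁷ J

Dipole moment p = qd = (5.50×10⁻⁹ C)(0.00339 m) = 1.865×10⁻¹¹ C·m.
W_ext = ΔU = U(θ₂) − U(θ₁) = −pE cosθ₂ − (−pE cosθ₁) = pE(cosθ₁ − cosθ₂).
W = (1.865×10⁻¹¹)(9690)·(cos22° − cos75°) = (1.807×10⁻⁷)·(+0.6684) = 1.208×10⁻⁷ J.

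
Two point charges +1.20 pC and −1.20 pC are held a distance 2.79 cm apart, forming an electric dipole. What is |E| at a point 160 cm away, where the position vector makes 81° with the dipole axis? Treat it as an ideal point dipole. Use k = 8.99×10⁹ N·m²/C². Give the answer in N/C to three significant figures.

E ≈ 7.61×10⁻⁵ N/C

Dipole moment p = qd = (1.20×10⁻¹² C)(0.0279 m) = 3.348×10⁻¹⁴ C·m.
At angle θ the dipole field magnitude is E = (kp/r³)·√(1 + 3cos²θ).
kp/r³ = (8.99×10⁹)(3.348×10⁻¹⁴) / (1.60)³ = 7.348×10⁻⁵ N/C.
√(1 + 3cos²81°) = √(1 + 3·0.0245) = √1.0734 ≈ 1.0361.
E ≈ 7.348×10⁻⁵ × 1.036 = 7.613×10⁻⁵ N/C.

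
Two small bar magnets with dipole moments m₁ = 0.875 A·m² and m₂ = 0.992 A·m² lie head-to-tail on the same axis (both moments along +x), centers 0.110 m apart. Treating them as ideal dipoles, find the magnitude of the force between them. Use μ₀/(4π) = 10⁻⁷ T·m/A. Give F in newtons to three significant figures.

F ≈ 0.00356 N

On-axis B of dipole 1: B = (μ₀/4π)·2m₁/r³. Force on dipole 2: F = m₂·dB/dr.
dB/dr = −(μ₀/4π)·6m₁/r⁴, so |F| = (μ₀/4π)·6m₁m₂/r⁴.
F = 6(10⁻⁷)(0.875)(0.992)/(0.110)⁴ = 0.003557 N.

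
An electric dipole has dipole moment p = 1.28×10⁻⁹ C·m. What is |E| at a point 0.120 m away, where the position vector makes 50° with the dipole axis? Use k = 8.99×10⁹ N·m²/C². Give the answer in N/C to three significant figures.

At angle θ the dipole field magnitude is E = (kp/r³)·√(1 + 3cos²θ).
kp/r³ = (8.99×10⁹)(1.28×10⁻⁹) / (0.120)³ = 6659 N/C.
√(1 + 3cos²50°) = √(1 + 3·0.4132) = √2.2395 ≈ 1.4965.
E ≈ 6659 × 1.497 = 9966 N/C.

E ≈ 9970 N/C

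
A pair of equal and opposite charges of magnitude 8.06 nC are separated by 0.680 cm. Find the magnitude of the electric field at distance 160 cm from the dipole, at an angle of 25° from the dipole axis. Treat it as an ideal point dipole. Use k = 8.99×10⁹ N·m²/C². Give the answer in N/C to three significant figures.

Dipole moment p = qd = (8.06×10⁻⁹ C)(0.00680 m) = 5.481×10⁻¹¹ C·m.
At angle θ the dipole field magnitude is E = (kp/r³)·√(1 + 3cos²θ).
kp/r³ = (8.99×10⁹)(5.481×10⁻¹¹) / (1.60)³ = 0.1203 N/C.
√(1 + 3cos²25°) = √(1 + 3·0.8214) = √3.4642 ≈ 1.8612.
E ≈ 0.1203 × 1.861 = 0.2239 N/C.

E ≈ 0.224 N/C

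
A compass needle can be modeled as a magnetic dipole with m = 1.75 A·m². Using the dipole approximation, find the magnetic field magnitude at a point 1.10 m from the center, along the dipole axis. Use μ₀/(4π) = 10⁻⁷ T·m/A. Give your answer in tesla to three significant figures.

B ≈ 2.63×10⁻⁷ T

On axis B = (μ₀/4π)·2m/r³.
B = 2·(10⁻⁷)·(1.75) / (1.10)³ = 2.630×10⁻⁷ T.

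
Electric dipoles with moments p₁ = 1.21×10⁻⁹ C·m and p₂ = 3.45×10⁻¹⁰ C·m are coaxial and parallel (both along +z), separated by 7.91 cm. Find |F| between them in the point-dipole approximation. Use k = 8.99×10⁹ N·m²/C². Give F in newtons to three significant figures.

On-axis field of dipole 1 at distance r: E = 2kp₁/r³. Force on dipole 2 is F = p₂·dE/dr (gradient along axis).
dE/dr = −6kp₁/r⁴, so |F| = 6kp₁p₂/r⁴ (attractive for aligned moments).
F = 6(8.99×10⁹)(1.21×10⁻⁹)(3.45×10⁻¹⁰)/(0.0791)⁴ = 5.752×10⁻⁴ N.

F ≈ 5.75×10⁻⁴ N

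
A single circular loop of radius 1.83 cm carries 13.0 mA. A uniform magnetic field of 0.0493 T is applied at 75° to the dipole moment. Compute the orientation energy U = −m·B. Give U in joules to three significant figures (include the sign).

Magnetic moment m = IA = Iπa² = (0.0130)·π·(0.0183)² = 1.368×10⁻⁵ A·m².
U = −m·B = −mB cosθ.
U = −(1.368×10⁻⁵)(0.0493)·cos75° = -1.746×10⁻⁷ J.

U ≈ -1.75×10⁻⁷ J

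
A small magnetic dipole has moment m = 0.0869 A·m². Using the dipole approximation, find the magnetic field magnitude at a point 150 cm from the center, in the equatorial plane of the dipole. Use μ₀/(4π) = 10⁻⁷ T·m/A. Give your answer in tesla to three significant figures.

B ≈ 2.57×10⁻⁹ T

In the equatorial plane B = (μ₀/4π)·m/r³ (half the axial value).
B = (10⁻⁷)·(0.0869) / (1.50)³ = 2.575×10⁻⁹ T.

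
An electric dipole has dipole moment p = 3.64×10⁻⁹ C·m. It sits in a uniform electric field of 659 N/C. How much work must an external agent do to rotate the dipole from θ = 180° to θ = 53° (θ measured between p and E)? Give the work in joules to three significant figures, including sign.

W ≈ -3.84×10⁻⁶ J

W_ext = ΔU = U(θ₂) − U(θ₁) = −pE cosθ₂ − (−pE cosθ₁) = pE(cosθ₁ − cosθ₂).
W = (3.64×10⁻⁹)(659)·(cos180° − cos53°) = (2.399×10⁻⁶)·(-1.6018) = -3.842×10⁻⁶ J.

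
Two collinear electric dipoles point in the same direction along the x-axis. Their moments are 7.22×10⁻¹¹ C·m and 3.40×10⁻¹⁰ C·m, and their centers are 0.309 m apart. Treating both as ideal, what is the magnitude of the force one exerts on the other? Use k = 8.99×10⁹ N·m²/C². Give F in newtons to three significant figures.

F ≈ 1.45×10⁻⁷ N

On-axis field of dipole 1 at distance r: E = 2kp₁/r³. Force on dipole 2 is F = p₂·dE/dr (gradient along axis).
dE/dr = −6kp₁/r⁴, so |F| = 6kp₁p₂/r⁴ (attractive for aligned moments).
F = 6(8.99×10⁹)(7.22×10⁻¹¹)(3.40×10⁻¹⁰)/(0.309)⁴ = 1.452×10⁻⁷ N.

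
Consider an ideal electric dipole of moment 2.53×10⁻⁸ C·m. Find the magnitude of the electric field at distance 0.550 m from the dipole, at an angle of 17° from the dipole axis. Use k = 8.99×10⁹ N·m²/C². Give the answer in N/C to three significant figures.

E ≈ 2650 N/C

At angle θ the dipole field magnitude is E = (kp/r³)·√(1 + 3cos²θ).
kp/r³ = (8.99×10⁹)(2.53×10⁻⁸) / (0.550)³ = 1367 N/C.
√(1 + 3cos²17°) = √(1 + 3·0.9145) = √3.7436 ≈ 1.9348.
E ≈ 1367 × 1.935 = 2645 N/C.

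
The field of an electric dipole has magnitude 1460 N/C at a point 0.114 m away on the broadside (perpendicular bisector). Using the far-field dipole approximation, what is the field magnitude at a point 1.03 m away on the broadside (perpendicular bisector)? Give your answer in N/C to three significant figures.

E ≈ 1.98 N/C

Dipole fields scale as 1/r³ in the far field; the geometry is the same at both points.
E₂ = E₁ · (r₁/r₂)³ = 1460 · (0.114/1.03)³.
(r₁/r₂)³ = (0.1107)³ = 0.001356.
E₂ ≈ 1.980 N/C.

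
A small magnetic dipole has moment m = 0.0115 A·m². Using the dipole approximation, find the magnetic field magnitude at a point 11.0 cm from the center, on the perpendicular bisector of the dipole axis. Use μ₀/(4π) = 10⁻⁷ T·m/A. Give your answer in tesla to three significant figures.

B ≈ 8.64×10⁻⁷ T

In the equatorial plane B = (μ₀/4π)·m/r³ (half the axial value).
B = (10⁻⁷)·(0.0115) / (0.110)³ = 8.640×10⁻⁷ T.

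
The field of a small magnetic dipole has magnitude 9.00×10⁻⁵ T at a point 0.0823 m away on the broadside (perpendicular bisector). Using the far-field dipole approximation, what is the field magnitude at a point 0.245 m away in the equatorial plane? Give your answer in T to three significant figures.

Dipole fields scale as 1/r³ in the far field; the geometry is the same at both points.
B₂ = B₁ · (r₁/r₂)³ = 9.00×10⁻⁵ · (0.0823/0.245)³.
(r₁/r₂)³ = (0.3359)³ = 0.03791.
B₂ ≈ 3.411×10⁻⁶ T.

B ≈ 3.41×10⁻⁶ T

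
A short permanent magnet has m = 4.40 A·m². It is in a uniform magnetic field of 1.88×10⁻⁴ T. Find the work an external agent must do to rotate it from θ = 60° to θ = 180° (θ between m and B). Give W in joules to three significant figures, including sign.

W ≈ 0.00124 J

W_ext = ΔU = −mB cosθ₂ + mB cosθ₁ = mB(cosθ₁ − cosθ₂).
W = (4.40)(1.88×10⁻⁴)·(cos60° − cos180°) = (8.272×10⁻⁴)·(+1.5000) = 0.001241 J.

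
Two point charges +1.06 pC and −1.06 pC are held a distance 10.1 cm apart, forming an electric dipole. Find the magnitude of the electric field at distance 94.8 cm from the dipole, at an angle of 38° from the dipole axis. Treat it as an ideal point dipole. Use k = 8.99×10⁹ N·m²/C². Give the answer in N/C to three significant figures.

E ≈ 0.00191 N/C

Dipole moment p = qd = (1.06×10⁻¹² C)(0.101 m) = 1.071×10⁻¹³ C·m.
At angle θ the dipole field magnitude is E = (kp/r³)·√(1 + 3cos²θ).
kp/r³ = (8.99×10⁹)(1.071×10⁻¹³) / (0.948)³ = 0.001130 N/C.
√(1 + 3cos²38°) = √(1 + 3·0.6210) = √2.8629 ≈ 1.6920.
E ≈ 0.001130 × 1.692 = 0.001912 N/C.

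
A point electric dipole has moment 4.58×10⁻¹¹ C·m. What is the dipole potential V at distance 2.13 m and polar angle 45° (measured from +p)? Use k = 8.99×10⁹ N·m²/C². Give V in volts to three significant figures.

The dipole potential is V = kp cosθ / r².
V = (8.99×10⁹)(4.58×10⁻¹¹)·cos45° / (2.13)² = 0.06417 V.

V ≈ 0.0642 V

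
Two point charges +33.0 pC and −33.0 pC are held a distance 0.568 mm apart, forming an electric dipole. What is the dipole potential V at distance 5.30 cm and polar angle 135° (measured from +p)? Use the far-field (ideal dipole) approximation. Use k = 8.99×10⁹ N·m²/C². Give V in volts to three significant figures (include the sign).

Dipole moment p = qd = (3.30×10⁻¹¹ C)(5.68×10⁻⁴ m) = 1.874×10⁻¹⁴ C·m.
The dipole potential is V = kp cosθ / r².
V = (8.99×10⁹)(1.874×10⁻¹⁴)·cos135° / (0.0530)² = -0.04241 V.

V ≈ -0.0424 V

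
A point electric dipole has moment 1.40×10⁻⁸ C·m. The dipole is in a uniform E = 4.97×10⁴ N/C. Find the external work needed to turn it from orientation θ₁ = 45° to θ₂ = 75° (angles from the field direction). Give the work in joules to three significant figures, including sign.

W_ext = ΔU = U(θ₂) − U(θ₁) = −pE cosθ₂ − (−pE cosθ₁) = pE(cosθ₁ − cosθ₂).
W = (1.40×10⁻⁸)(4.97×10⁴)·(cos45° − cos75°) = (6.958×10⁻⁴)·(+0.4483) = 3.119×10⁻⁴ J.

W ≈ 3.12×10⁻⁴ J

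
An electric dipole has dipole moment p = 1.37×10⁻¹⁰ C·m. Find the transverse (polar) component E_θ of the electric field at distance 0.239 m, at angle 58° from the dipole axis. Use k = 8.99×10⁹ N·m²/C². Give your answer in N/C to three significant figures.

E_θ ≈ 76.5 N/C

For a dipole, E_θ = (kp sinθ)/r³.
kp/r³ = (8.99×10⁹)(1.37×10⁻¹⁰)/(0.239)³ = 90.22 N/C.
E_θ = 90.22·sin58° = 76.51 N/C.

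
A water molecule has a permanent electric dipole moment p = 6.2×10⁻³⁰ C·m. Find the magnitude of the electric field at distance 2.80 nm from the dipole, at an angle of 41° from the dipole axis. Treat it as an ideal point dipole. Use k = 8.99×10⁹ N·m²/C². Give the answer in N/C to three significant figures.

At angle θ the dipole field magnitude is E = (kp/r³)·√(1 + 3cos²θ).
kp/r³ = (8.99×10⁹)(6.20×10⁻³⁰) / (2.80×10⁻⁹)³ = 2.539×10⁶ N/C.
√(1 + 3cos²41°) = √(1 + 3·0.5696) = √2.7088 ≈ 1.6458.
E ≈ 2.539×10⁶ × 1.646 = 4.179×10⁶ N/C.

E ≈ 4.18×10⁶ N/C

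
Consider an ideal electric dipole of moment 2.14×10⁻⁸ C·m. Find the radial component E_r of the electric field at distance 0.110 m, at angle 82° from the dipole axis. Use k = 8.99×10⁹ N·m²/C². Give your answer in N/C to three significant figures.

E_r ≈ 4.02×10⁴ N/C

For a dipole, E_r = (2kp cosθ)/r³.
kp/r³ = (8.99×10⁹)(2.14×10⁻⁸)/(0.110)³ = 1.445×10⁵ N/C.
E_r = 2·1.445×10⁵·cos82° = 4.023×10⁴ N/C.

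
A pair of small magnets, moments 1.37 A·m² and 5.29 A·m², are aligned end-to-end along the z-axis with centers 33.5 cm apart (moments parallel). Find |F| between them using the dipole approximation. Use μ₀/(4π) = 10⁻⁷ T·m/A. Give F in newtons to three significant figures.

F ≈ 3.45×10⁻⁴ N

On-axis B of dipole 1: B = (μ₀/4π)·2m₁/r³. Force on dipole 2: F = m₂·dB/dr.
dB/dr = −(μ₀/4π)·6m₁/r⁴, so |F| = (μ₀/4π)·6m₁m₂/r⁴.
F = 6(10⁻⁷)(1.37)(5.29)/(0.335)⁴ = 3.453×10⁻⁴ N.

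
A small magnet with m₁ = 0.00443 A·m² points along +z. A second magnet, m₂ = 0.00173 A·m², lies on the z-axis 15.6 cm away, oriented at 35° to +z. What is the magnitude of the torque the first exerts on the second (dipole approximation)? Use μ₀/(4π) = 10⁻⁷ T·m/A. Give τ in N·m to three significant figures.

Dipole B is on the axis of dipole A, so B₁ there is axial: B₁ = (μ₀/4π)·2m₁/r³ along +z.
B₁ = 2(10⁻⁷)(0.00443)/(0.156)³ = 2.334×10⁻⁷ T.
τ = m₂ B₁ sinθ.
τ = (0.00173)(2.334×10⁻⁷)·sin35° = 2.316×10⁻¹⁰ N·m.

τ ≈ 2.32×10⁻¹⁰ N·m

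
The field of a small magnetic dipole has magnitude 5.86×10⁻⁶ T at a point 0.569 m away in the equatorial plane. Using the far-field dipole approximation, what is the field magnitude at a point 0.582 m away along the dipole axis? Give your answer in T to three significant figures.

Dipole fields scale as 1/r³ in the far field.
The axial field is twice the equatorial field at the same r, so the geometry factor is 2/1.
B₂ = B₁ · (2/1) · (r₁/r₂)³ = 5.86×10⁻⁶ · 2 · (0.569/0.582)³.
(r₁/r₂)³ = (0.9777)³ = 0.9345.
B₂ ≈ 1.095×10⁻⁵ T.

B ≈ 1.10×10⁻⁵ T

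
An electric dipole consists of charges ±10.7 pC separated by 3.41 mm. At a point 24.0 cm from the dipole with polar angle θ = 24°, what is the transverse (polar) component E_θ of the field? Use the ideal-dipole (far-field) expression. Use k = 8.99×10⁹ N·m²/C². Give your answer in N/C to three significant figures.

Dipole moment p = qd = (1.07×10⁻¹¹ C)(0.00341 m) = 3.649×10⁻¹⁴ C·m.
For a dipole, E_θ = (kp sinθ)/r³.
kp/r³ = (8.99×10⁹)(3.649×10⁻¹⁴)/(0.240)³ = 0.02373 N/C.
E_θ = 0.02373·sin24° = 0.009652 N/C.

E_θ ≈ 0.00965 N/C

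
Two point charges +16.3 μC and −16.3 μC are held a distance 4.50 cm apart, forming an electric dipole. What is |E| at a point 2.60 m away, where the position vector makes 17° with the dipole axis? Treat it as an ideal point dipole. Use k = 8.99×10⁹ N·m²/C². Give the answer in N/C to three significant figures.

Dipole moment p = qd = (1.63×10⁻⁵ C)(0.0450 m) = 7.335×10⁻⁷ C·m.
At angle θ the dipole field magnitude is E = (kp/r³)·√(1 + 3cos²θ).
kp/r³ = (8.99×10⁹)(7.335×10⁻⁷) / (2.60)³ = 375.2 N/C.
√(1 + 3cos²17°) = √(1 + 3·0.9145) = √3.7436 ≈ 1.9348.
E ≈ 375.2 × 1.935 = 725.9 N/C.

E ≈ 726 N/C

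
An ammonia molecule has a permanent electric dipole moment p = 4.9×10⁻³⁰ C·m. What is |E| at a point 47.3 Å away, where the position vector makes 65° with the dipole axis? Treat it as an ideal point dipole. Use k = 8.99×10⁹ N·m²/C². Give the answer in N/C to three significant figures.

E ≈ 5.16×10⁵ N/C

At angle θ the dipole field magnitude is E = (kp/r³)·√(1 + 3cos²θ).
kp/r³ = (8.99×10⁹)(4.90×10⁻³⁰) / (4.73×10⁻⁹)³ = 4.163×10⁵ N/C.
√(1 + 3cos²65°) = √(1 + 3·0.1786) = √1.5358 ≈ 1.2393.
E ≈ 4.163×10⁵ × 1.239 = 5.159×10⁵ N/C.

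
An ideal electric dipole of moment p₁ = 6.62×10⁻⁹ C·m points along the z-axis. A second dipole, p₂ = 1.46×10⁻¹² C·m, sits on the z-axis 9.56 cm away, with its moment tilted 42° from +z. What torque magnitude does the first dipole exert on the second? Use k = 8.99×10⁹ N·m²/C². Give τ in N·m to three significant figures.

τ ≈ 1.33×10⁻⁷ N·m

The second dipole sits on the axis of the first, so the field there is axial: E₁ = 2kp₁/r³ along +z.
E₁ = 2(8.99×10⁹)(6.62×10⁻⁹)/(0.0956)³ = 1.362×10⁵ N/C.
Torque on the second dipole: τ = p₂ E₁ sinθ.
τ = (1.46×10⁻¹²)(1.362×10⁵)·sin42° = 1.331×10⁻⁷ N·m.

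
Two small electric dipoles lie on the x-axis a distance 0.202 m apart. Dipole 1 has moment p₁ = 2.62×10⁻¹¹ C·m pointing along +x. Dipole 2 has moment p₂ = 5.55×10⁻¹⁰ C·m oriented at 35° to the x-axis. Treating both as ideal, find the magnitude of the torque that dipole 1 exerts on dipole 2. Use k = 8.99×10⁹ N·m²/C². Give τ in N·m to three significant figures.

τ ≈ 1.82×10⁻⁸ N·m

The second dipole sits on the axis of the first, so the field there is axial: E₁ = 2kp₁/r³ along +x.
E₁ = 2(8.99×10⁹)(2.62×10⁻¹¹)/(0.202)³ = 57.15 N/C.
Torque on the second dipole: τ = p₂ E₁ sinθ.
τ = (5.55×10⁻¹⁰)(57.15)·sin35° = 1.819×10⁻⁸ N·m.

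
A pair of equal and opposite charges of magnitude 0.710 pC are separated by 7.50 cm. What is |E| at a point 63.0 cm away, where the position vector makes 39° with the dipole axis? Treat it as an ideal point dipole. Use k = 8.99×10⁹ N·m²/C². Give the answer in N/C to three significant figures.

E ≈ 0.00321 N/C

Dipole moment p = qd = (7.10×10⁻¹³ C)(0.0750 m) = 5.325×10⁻¹⁴ C·m.
At angle θ the dipole field magnitude is E = (kp/r³)·√(1 + 3cos²θ).
kp/r³ = (8.99×10⁹)(5.325×10⁻¹⁴) / (0.630)³ = 0.001915 N/C.
√(1 + 3cos²39°) = √(1 + 3·0.6040) = √2.8119 ≈ 1.6769.
E ≈ 0.001915 × 1.677 = 0.003210 N/C.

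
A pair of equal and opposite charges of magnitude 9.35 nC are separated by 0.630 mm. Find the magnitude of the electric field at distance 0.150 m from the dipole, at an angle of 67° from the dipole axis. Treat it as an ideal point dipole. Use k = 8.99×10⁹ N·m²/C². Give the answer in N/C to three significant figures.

E ≈ 18.9 N/C

Dipole moment p = qd = (9.35×10⁻⁹ C)(6.30×10⁻⁴ m) = 5.891×10⁻¹² C·m.
At angle θ the dipole field magnitude is E = (kp/r³)·√(1 + 3cos²θ).
kp/r³ = (8.99×10⁹)(5.891×10⁻¹²) / (0.150)³ = 15.69 N/C.
√(1 + 3cos²67°) = √(1 + 3·0.1527) = √1.4580 ≈ 1.2075.
E ≈ 15.69 × 1.207 = 18.95 N/C.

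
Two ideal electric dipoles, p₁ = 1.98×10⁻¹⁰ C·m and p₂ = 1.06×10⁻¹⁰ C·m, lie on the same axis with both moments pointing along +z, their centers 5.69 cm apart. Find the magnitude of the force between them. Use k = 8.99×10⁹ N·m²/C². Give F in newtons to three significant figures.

On-axis field of dipole 1 at distance r: E = 2kp₁/r³. Force on dipole 2 is F = p₂·dE/dr (gradient along axis).
dE/dr = −6kp₁/r⁴, so |F| = 6kp₁p₂/r⁴ (attractive for aligned moments).
F = 6(8.99×10⁹)(1.98×10⁻¹⁰)(1.06×10⁻¹⁰)/(0.0569)⁴ = 1.080×10⁻⁴ N.

F ≈ 1.08×10⁻⁴ N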